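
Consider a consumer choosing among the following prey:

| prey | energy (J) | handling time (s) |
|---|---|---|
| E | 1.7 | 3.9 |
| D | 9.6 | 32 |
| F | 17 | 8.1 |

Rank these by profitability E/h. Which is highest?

In descending order of E/h:
F: 17/8.1 = 2.1 J/s
E: 1.7/3.9 = 0.436 J/s
D: 9.6/32 = 0.3 J/s

F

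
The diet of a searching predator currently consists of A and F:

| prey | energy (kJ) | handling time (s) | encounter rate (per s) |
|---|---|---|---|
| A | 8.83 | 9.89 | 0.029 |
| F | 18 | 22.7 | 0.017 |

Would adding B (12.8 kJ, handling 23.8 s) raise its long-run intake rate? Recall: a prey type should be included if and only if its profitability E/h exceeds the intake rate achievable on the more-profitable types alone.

Yes

Current rate: (0.029×8.83 + 0.017×18)/(1 + 0.029×9.89 + 0.017×22.7) = 0.336 kJ/s.
Profitability of B: 12.8/23.8 = 0.5378 kJ/s.
Since 0.5378 > R, including B increases the long-run rate.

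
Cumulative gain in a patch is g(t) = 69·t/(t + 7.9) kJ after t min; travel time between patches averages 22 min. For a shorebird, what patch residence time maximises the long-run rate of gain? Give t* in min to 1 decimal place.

By the marginal value theorem, leave when the instantaneous gain rate g'(t) equals the habitat-wide average g(t)/(T + t).
g'(t) = 69·7.9/(t + 7.9)². Setting 69·7.9/(t+7.9)² = 69t/[(t+7.9)(22+t)] gives 7.9(22+t) = t(t+7.9), so t² = 7.9×22 = 173.8.
t* = √173.8 = 13.18 min.

13.2 min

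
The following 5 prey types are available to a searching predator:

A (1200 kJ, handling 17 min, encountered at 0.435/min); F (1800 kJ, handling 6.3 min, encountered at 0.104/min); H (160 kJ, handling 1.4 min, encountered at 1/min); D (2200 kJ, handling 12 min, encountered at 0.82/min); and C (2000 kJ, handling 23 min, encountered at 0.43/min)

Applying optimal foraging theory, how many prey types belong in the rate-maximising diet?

2

E/h in descending order: F 286, D 183, H 114, C 87, A 70.6 kJ/min. The optimal diet is the largest prefix of this list for which every included type satisfies E_i/h_i > R on the types above it.
Rate on top 1: 113.1. D: 183 > 113.1 → include.
Rate on top 2: 173.2. H: 114 < 173.2 → exclude; stop.
Optimal diet: F, D — 2 of 5 types.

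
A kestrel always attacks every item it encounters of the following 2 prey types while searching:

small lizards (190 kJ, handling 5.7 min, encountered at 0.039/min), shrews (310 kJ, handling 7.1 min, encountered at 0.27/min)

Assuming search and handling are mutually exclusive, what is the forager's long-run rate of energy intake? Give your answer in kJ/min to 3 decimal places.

R = Σλ_iE_i / (1 + Σλ_ih_i)
Numerator: 0.039×190 + 0.27×310 = 91.11
Denominator: 1 + 0.039×5.7 + 0.27×7.1 = 3.139
R = 91.11/3.139 = 29.02 kJ/min

29.022 kJ/min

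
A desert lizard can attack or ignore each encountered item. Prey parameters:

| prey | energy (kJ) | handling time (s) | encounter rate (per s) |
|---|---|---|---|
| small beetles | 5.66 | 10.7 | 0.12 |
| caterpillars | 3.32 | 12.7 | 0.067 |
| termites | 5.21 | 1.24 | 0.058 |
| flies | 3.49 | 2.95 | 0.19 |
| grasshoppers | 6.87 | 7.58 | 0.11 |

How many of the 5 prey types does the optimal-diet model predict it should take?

Profitabilities (E/h, kJ/s): termites 4.2, flies 1.18, grasshoppers 0.906, small beetles 0.529, caterpillars 0.261. Add prey in this order while the next type's profitability exceeds the intake rate on those already taken.
Rate on top 1: 0.2819. flies: 1.18 > 0.2819 → include.
Rate on top 2: 0.5913. grasshoppers: 0.906 > 0.5913 → include.
Rate on top 3: 0.6978. small beetles: 0.529 < 0.6978 → exclude; stop.
Optimal diet: termites, flies, grasshoppers — 3 of 5 types.

3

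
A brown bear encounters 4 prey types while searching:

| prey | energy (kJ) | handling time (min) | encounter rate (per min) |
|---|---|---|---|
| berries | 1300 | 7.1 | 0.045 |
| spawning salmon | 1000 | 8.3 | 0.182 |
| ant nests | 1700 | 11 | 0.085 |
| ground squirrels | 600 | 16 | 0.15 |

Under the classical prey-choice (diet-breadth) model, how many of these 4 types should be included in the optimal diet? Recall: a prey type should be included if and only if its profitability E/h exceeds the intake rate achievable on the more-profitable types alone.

Rank by E/h (kJ/min): berries 183, ant nests 155, spawning salmon 120, ground squirrels 37.5. Include each in turn until the next type's E/h falls below the running intake rate.
Rate on top 1: 44.33. ant nests: 155 > 44.33 → include.
Rate on top 2: 90.04. spawning salmon: 120 > 90.04 → include.
Rate on top 3: 102.3. ground squirrels: 37.5 < 102.3 → exclude; stop.
Optimal diet: berries, ant nests, spawning salmon — 3 of 4 types.

3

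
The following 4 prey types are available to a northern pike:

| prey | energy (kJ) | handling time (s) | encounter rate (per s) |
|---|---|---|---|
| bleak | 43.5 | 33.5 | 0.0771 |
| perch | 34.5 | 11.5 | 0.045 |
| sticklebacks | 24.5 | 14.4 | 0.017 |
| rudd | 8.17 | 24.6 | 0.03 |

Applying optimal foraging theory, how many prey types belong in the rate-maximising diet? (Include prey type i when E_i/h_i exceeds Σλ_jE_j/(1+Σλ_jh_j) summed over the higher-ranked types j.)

3

Rank by E/h (kJ/s): perch 3, sticklebacks 1.7, bleak 1.3, rudd 0.332. Include each in turn until the next type's E/h falls below the running intake rate.
Rate on top 1: 1.023. sticklebacks: 1.7 > 1.023 → include.
Rate on top 2: 1.117. bleak: 1.3 > 1.117 → include.
Rate on top 3: 1.225. rudd: 0.332 < 1.225 → exclude; stop.
Optimal diet: perch, sticklebacks, bleak — 3 of 4 types.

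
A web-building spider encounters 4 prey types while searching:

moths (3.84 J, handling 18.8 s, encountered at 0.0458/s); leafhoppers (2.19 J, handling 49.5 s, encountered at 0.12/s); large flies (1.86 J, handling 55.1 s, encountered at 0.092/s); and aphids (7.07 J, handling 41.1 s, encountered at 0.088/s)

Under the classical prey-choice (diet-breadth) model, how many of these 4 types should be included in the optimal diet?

2

Profitabilities (E/h, J/s): moths 0.204, aphids 0.172, leafhoppers 0.0442, large flies 0.0338. Add prey in this order while the next type's profitability exceeds the intake rate on those already taken.
Rate on top 1: 0.0945. aphids: 0.172 > 0.0945 → include.
Rate on top 2: 0.1457. leafhoppers: 0.0442 < 0.1457 → exclude; stop.
Optimal diet: moths, aphids — 2 of 4 types.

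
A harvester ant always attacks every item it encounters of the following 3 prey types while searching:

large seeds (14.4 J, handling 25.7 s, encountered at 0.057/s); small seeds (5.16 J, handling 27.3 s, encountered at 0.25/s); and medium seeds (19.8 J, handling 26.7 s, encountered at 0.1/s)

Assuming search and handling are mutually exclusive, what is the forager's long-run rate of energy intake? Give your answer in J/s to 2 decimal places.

R = (0.057×14.4 + 0.25×5.16 + 0.1×19.8) / (1 + 0.057×25.7 + 0.25×27.3 + 0.1×26.7) = 4.091/11.96 = 0.342 J/s.

0.34 J/s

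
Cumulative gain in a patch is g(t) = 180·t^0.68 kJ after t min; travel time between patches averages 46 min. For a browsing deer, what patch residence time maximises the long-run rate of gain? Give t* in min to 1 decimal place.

97.8 min

By the marginal value theorem, leave when the instantaneous gain rate g'(t) equals the habitat-wide average g(t)/(T + t).
g'(t) = 0.68·180·t^-0.32. Setting 0.68·180·t^-0.32 = 180·t^0.68/(46+t) gives 0.68(46+t) = t, so 0.32·t = 0.68×46.
t* = 0.68×46/0.32 = 97.75 min.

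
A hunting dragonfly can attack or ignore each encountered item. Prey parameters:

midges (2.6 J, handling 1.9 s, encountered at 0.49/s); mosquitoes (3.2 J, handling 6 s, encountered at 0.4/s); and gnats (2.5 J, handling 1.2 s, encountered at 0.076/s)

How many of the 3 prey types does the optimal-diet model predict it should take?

2

Profitabilities (E/h, J/s): gnats 2.08, midges 1.37, mosquitoes 0.533. Add prey in this order while the next type's profitability exceeds the intake rate on those already taken.
Rate on top 1: 0.1741. midges: 1.37 > 0.1741 → include.
Rate on top 2: 0.724. mosquitoes: 0.533 < 0.724 → exclude; stop.
Optimal diet: gnats, midges — 2 of 3 types.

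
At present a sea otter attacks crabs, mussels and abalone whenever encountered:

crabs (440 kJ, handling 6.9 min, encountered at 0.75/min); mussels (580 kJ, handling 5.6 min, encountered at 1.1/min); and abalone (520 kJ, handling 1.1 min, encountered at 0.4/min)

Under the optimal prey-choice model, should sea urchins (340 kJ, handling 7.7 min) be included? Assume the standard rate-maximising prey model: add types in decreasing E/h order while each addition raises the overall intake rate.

Intake rate on the current diet: R = (0.75×440 + 1.1×580 + 0.4×520) / (1 + 0.75×6.9 + 1.1×5.6 + 0.4×1.1) = 1176/12.78 = 92.05 kJ/min.
sea urchins: E/h = 340/7.7 = 44.16 kJ/min.
44.16 < 92.05, so adding sea urchins would lower the average — exclude it.

No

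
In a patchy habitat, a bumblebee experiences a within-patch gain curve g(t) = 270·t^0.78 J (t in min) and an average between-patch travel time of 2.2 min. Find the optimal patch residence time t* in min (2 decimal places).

7.80 min

Maximise g(t)/(T+t): set derivative to zero → g'(t)(T+t) = g(t).
g'(t) = 0.78·270·t^-0.22. Setting 0.78·270·t^-0.22 = 270·t^0.78/(2.2+t) gives 0.78(2.2+t) = t, so 0.22·t = 0.78×2.2.
t* = 0.78×2.2/0.22 = 7.8 min.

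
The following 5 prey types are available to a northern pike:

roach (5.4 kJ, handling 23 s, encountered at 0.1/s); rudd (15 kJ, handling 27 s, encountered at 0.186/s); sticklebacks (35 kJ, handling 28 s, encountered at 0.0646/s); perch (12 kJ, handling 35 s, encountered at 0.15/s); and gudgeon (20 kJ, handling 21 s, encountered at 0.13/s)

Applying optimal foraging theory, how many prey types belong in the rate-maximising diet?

E/h in descending order: sticklebacks 1.25, gudgeon 0.952, rudd 0.556, perch 0.343, roach 0.235 kJ/s. The optimal diet is the largest prefix of this list for which every included type satisfies E_i/h_i > R on the types above it.
Rate on top 1: 0.805. gudgeon: 0.952 > 0.805 → include.
Rate on top 2: 0.8776. rudd: 0.556 < 0.8776 → exclude; stop.
Optimal diet: sticklebacks, gudgeon — 2 of 5 types.

2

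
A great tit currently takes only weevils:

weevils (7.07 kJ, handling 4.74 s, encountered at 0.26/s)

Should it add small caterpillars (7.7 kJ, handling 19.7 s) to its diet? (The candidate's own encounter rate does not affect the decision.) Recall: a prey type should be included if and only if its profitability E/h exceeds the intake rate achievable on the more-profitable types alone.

No

Current rate: (0.26×7.07)/(1 + 0.26×4.74) = 0.8234 kJ/s.
Profitability of small caterpillars: 7.7/19.7 = 0.3909 kJ/s.
0.3909 < 0.8234, so adding small caterpillars would lower the average — exclude it.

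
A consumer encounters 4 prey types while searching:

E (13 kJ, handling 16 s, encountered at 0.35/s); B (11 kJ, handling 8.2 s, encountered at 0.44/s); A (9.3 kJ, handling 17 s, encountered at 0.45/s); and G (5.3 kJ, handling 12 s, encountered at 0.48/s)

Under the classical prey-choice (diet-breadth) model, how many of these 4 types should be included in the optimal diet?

1

Rank by E/h (kJ/s): B 1.34, E 0.812, A 0.547, G 0.442. Include each in turn until the next type's E/h falls below the running intake rate.
Rate on top 1: 1.05. E: 0.812 < 1.05 → exclude; stop.
Optimal diet: B — 1 of 4 types.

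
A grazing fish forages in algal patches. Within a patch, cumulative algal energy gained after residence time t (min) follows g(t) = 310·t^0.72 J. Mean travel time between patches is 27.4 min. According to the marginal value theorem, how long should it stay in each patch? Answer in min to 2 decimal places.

Optimal t* satisfies g'(t*) = g(t*)/(T + t*).
g'(t) = 0.72·310·t^-0.28. Setting 0.72·310·t^-0.28 = 310·t^0.72/(27.4+t) gives 0.72(27.4+t) = t, so 0.28·t = 0.72×27.4.
t* = 0.72×27.4/0.28 = 70.46 min.

70.46 min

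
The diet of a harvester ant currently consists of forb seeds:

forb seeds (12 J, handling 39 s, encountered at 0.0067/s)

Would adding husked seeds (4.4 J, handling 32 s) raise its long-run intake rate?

Yes

Intake rate on the current diet: R = (0.0067×12) / (1 + 0.0067×39) = 0.0804/1.261 = 0.06374 J/s.
husked seeds: E/h = 4.4/32 = 0.1375 J/s.
Since 0.1375 > R, including husked seeds increases the long-run rate.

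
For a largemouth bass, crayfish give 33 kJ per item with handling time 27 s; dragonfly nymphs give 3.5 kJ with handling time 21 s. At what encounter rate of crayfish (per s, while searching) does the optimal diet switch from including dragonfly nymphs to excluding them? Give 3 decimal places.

0.006 per s

At the threshold, the rate on crayfish alone equals the profitability of dragonfly nymphs: λ·33/(1 + λ·27) = 3.5/21 = 0.1667.
Rearranging, λ(33 − 0.1667×27) = 0.1667, so λ = 0.1667/28.5 = 0.005848 per s.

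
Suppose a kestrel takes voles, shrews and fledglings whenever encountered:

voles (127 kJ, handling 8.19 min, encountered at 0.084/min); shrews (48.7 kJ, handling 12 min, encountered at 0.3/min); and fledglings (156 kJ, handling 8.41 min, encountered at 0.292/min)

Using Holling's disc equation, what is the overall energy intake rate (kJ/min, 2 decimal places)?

R = Σλ_iE_i / (1 + Σλ_ih_i)
Numerator: 0.084×127 + 0.3×48.7 + 0.292×156 = 70.83
Denominator: 1 + 0.084×8.19 + 0.3×12 + 0.292×8.41 = 7.744
R = 70.83/7.744 = 9.147 kJ/min

9.15 kJ/min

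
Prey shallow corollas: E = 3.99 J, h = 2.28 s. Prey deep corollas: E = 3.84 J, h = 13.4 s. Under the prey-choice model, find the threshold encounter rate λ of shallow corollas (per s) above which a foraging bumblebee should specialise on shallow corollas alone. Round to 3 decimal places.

0.086 per s

At the threshold, the rate on shallow corollas alone equals the profitability of deep corollas: λ·3.99/(1 + λ·2.28) = 3.84/13.4 = 0.2866.
Rearranging, λ(3.99 − 0.2866×2.28) = 0.2866, so λ = 0.2866/3.337 = 0.08589 per s.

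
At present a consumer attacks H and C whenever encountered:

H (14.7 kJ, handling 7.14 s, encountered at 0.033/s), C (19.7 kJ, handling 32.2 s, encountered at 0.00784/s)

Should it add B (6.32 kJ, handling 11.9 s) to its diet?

Yes

Intake rate on the current diet: R = (0.033×14.7 + 0.00784×19.7) / (1 + 0.033×7.14 + 0.00784×32.2) = 0.6395/1.488 = 0.4298 kJ/s.
B: E/h = 6.32/11.9 = 0.5311 kJ/s.
0.5311 > 0.4298, so adding B raises the average — include it.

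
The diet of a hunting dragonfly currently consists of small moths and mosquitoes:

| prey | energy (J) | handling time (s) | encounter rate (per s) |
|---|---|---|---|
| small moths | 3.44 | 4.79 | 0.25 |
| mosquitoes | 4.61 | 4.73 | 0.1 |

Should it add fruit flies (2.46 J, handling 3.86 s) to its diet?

On small moths and mosquitoes alone, R = ΣλE/(1+Σλh) = 1.321/2.671 = 0.4947 J/s.
fruit flies: E/h = 2.46/3.86 = 0.6373 J/s.
Since 0.6373 > R, including fruit flies increases the long-run rate.

Yes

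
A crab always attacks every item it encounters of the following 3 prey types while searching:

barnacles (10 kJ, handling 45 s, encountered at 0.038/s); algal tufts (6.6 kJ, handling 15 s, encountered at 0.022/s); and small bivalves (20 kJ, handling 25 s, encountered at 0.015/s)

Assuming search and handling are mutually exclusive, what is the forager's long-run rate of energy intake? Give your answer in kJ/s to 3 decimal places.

0.242 kJ/s

R = (0.038×10 + 0.022×6.6 + 0.015×20) / (1 + 0.038×45 + 0.022×15 + 0.015×25) = 0.8252/3.415 = 0.2416 kJ/s.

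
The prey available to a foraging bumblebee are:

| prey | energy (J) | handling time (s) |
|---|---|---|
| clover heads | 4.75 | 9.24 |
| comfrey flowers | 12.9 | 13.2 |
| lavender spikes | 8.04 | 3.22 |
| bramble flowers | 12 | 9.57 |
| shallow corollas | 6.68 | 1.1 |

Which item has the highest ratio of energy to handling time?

In descending order of E/h:
shallow corollas: 6.68/1.1 = 6.07 J/s
lavender spikes: 8.04/3.22 = 2.5 J/s
bramble flowers: 12/9.57 = 1.25 J/s
comfrey flowers: 12.9/13.2 = 0.977 J/s
clover heads: 4.75/9.24 = 0.514 J/s

shallow corollas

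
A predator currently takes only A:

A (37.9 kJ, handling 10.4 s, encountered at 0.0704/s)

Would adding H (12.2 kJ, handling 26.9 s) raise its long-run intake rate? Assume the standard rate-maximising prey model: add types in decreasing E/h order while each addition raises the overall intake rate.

No

Current rate: (0.0704×37.9)/(1 + 0.0704×10.4) = 1.54 kJ/s.
Profitability of H: 12.2/26.9 = 0.4535 kJ/s.
0.4535 < 1.54, so adding H would lower the average — exclude it.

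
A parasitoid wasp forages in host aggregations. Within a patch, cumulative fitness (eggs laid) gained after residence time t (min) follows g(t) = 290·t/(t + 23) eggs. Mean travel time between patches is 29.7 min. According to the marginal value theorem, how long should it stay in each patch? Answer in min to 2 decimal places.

26.14 min

By the marginal value theorem, leave when the instantaneous gain rate g'(t) equals the habitat-wide average g(t)/(T + t).
g'(t) = 290·23/(t + 23)². Setting 290·23/(t+23)² = 290t/[(t+23)(29.7+t)] gives 23(29.7+t) = t(t+23), so t² = 23×29.7 = 683.1.
t* = √683.1 = 26.14 min.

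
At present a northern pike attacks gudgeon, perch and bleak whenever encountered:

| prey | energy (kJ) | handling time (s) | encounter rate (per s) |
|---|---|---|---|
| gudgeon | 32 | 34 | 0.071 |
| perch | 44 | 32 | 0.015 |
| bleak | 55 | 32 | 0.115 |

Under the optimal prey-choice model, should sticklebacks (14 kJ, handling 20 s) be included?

No

Current rate: (0.071×32 + 0.015×44 + 0.115×55)/(1 + 0.071×34 + 0.015×32 + 0.115×32) = 1.222 kJ/s.
sticklebacks: E/h = 14/20 = 0.7 kJ/s.
Since 0.7 < R, time spent handling sticklebacks is better spent searching.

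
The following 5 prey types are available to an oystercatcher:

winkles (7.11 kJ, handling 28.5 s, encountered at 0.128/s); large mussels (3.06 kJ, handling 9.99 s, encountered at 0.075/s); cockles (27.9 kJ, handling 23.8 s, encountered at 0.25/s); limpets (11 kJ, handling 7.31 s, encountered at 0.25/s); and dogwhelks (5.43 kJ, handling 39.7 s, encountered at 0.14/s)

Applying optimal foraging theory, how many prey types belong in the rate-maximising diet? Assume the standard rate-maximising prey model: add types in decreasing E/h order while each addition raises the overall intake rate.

E/h in descending order: limpets 1.5, cockles 1.17, large mussels 0.306, winkles 0.249, dogwhelks 0.137 kJ/s. The optimal diet is the largest prefix of this list for which every included type satisfies E_i/h_i > R on the types above it.
Rate on top 1: 0.9726. cockles: 1.17 > 0.9726 → include.
Rate on top 2: 1.108. large mussels: 0.306 < 1.108 → exclude; stop.
Optimal diet: limpets, cockles — 2 of 5 types.

2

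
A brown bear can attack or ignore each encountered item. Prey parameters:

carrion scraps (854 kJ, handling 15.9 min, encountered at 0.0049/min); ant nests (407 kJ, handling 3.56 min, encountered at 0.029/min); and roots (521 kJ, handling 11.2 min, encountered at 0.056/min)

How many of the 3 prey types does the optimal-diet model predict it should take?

E/h in descending order: ant nests 114, carrion scraps 53.7, roots 46.5 kJ/min. The optimal diet is the largest prefix of this list for which every included type satisfies E_i/h_i > R on the types above it.
Rate on top 1: 10.7. carrion scraps: 53.7 > 10.7 → include.
Rate on top 2: 13.54. roots: 46.5 > 13.54 → include.
Optimal diet: ant nests, carrion scraps, roots — 3 of 3 types.

3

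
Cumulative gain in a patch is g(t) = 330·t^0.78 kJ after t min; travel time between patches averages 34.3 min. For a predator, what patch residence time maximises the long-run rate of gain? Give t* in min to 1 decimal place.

121.6 min

Optimal t* satisfies g'(t*) = g(t*)/(T + t*).
g'(t) = 0.78·330·t^-0.22. Setting 0.78·330·t^-0.22 = 330·t^0.78/(34.3+t) gives 0.78(34.3+t) = t, so 0.22·t = 0.78×34.3.
t* = 0.78×34.3/0.22 = 121.6 min.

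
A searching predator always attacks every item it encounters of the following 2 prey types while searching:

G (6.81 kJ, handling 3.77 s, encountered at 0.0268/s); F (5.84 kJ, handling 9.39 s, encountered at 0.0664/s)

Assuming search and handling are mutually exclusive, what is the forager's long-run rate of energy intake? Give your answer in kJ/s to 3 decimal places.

R = (0.0268×6.81 + 0.0664×5.84) / (1 + 0.0268×3.77 + 0.0664×9.39) = 0.5703/1.725 = 0.3307 kJ/s.

0.331 kJ/s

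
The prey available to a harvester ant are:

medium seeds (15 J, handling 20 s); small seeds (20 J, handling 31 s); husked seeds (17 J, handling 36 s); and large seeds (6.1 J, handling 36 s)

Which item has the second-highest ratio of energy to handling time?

In descending order of E/h:
medium seeds: 15/20 = 0.75 J/s
small seeds: 20/31 = 0.645 J/s
husked seeds: 17/36 = 0.472 J/s
large seeds: 6.1/36 = 0.169 J/s

small seeds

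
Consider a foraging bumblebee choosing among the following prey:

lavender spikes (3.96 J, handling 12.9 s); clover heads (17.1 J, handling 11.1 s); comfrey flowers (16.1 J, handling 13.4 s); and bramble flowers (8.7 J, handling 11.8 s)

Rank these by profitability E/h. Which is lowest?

lavender spikes

In descending order of E/h:
clover heads: 17.1/11.1 = 1.54 J/s
comfrey flowers: 16.1/13.4 = 1.2 J/s
bramble flowers: 8.7/11.8 = 0.737 J/s
lavender spikes: 3.96/12.9 = 0.307 J/s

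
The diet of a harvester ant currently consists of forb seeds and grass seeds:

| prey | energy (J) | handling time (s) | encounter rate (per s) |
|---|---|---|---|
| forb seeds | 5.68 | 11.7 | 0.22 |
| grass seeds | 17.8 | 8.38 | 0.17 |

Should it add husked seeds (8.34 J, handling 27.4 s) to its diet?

Current rate: (0.22×5.68 + 0.17×17.8)/(1 + 0.22×11.7 + 0.17×8.38) = 0.8554 J/s.
husked seeds: E/h = 8.34/27.4 = 0.3044 J/s.
Since 0.3044 < R, time spent handling husked seeds is better spent searching.

No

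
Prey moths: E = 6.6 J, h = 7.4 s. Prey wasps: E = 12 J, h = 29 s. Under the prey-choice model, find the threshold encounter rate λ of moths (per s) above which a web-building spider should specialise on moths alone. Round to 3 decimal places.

0.117 per s

The zero-one rule: include wasps iff E₂/h₂ > λE₁/(1+λh₁). Equality gives the switch point.
λE₁h₂ = E₂ + λE₂h₁ ⇒ λ = E₂/(E₁h₂ − E₂h₁) = 12/(191.4 − 88.8) = 0.117 per s.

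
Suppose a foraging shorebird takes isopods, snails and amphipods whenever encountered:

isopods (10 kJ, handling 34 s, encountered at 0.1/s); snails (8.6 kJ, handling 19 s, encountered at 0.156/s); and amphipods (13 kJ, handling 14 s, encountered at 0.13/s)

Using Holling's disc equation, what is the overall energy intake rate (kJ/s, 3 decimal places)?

R = Σλ_iE_i / (1 + Σλ_ih_i)
Numerator: 0.1×10 + 0.156×8.6 + 0.13×13 = 4.032
Denominator: 1 + 0.1×34 + 0.156×19 + 0.13×14 = 9.184
R = 4.032/9.184 = 0.439 kJ/s

0.439 kJ/s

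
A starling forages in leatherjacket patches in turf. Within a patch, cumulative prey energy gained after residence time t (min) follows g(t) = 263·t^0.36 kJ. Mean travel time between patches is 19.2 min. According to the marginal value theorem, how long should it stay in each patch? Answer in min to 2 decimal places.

Optimal t* satisfies g'(t*) = g(t*)/(T + t*).
g'(t) = 0.36·263·t^-0.64. Setting 0.36·263·t^-0.64 = 263·t^0.36/(19.2+t) gives 0.36(19.2+t) = t, so 0.64·t = 0.36×19.2.
t* = 0.36×19.2/0.64 = 10.8 min.

10.80 min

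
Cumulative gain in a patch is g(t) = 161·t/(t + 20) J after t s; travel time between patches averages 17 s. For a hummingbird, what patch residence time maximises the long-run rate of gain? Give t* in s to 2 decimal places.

18.44 s

By the marginal value theorem, leave when the instantaneous gain rate g'(t) equals the habitat-wide average g(t)/(T + t).
g'(t) = 161·20/(t + 20)². Setting 161·20/(t+20)² = 161t/[(t+20)(17+t)] gives 20(17+t) = t(t+20), so t² = 20×17 = 340.
t* = √340 = 18.44 s.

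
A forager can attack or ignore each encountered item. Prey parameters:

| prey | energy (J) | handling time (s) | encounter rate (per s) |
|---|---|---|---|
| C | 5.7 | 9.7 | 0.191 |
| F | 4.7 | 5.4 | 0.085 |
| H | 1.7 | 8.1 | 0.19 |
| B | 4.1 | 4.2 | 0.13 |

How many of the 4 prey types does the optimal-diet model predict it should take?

3

Rank by E/h (J/s): B 0.976, F 0.87, C 0.588, H 0.21. Include each in turn until the next type's E/h falls below the running intake rate.
Rate on top 1: 0.3448. F: 0.87 > 0.3448 → include.
Rate on top 2: 0.4651. C: 0.588 > 0.4651 → include.
Rate on top 3: 0.5239. H: 0.21 < 0.5239 → exclude; stop.
Optimal diet: B, F, C — 3 of 4 types.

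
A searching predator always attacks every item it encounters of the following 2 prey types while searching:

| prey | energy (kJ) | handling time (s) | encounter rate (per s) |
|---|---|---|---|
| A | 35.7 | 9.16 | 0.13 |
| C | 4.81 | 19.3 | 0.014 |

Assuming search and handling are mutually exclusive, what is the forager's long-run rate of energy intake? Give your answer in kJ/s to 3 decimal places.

R = (0.13×35.7 + 0.014×4.81) / (1 + 0.13×9.16 + 0.014×19.3) = 4.708/2.461 = 1.913 kJ/s.

1.913 kJ/s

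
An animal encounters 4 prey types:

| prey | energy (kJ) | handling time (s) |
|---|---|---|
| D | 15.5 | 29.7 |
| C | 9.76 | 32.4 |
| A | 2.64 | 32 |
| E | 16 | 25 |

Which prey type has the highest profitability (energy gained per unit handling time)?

Profitability E/h (kJ/s): D = 15.5/29.7 = 0.522, C = 9.76/32.4 = 0.301, A = 2.64/32 = 0.0825, E = 16/25 = 0.64.
Ranked: E > D > C > A.

E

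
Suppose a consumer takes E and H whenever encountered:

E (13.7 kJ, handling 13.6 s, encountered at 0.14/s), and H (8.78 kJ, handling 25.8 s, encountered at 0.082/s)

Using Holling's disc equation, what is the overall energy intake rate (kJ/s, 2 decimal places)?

R = Σλ_iE_i / (1 + Σλ_ih_i)
Numerator: 0.14×13.7 + 0.082×8.78 = 2.638
Denominator: 1 + 0.14×13.6 + 0.082×25.8 = 5.02
R = 2.638/5.02 = 0.5255 kJ/s

0.53 kJ/s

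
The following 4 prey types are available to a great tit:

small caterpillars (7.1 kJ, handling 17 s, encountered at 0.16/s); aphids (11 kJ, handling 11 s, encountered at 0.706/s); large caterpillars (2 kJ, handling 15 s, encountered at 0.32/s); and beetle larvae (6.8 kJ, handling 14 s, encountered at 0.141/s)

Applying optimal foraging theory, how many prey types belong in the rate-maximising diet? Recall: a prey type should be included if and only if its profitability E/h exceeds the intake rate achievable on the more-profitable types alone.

1

E/h in descending order: aphids 1, beetle larvae 0.486, small caterpillars 0.418, large caterpillars 0.133 kJ/s. The optimal diet is the largest prefix of this list for which every included type satisfies E_i/h_i > R on the types above it.
Rate on top 1: 0.8859. beetle larvae: 0.486 < 0.8859 → exclude; stop.
Optimal diet: aphids — 1 of 4 types.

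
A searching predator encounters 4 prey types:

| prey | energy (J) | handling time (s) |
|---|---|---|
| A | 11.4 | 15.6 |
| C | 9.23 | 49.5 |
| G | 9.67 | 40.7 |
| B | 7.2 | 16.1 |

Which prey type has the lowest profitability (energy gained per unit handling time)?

In descending order of E/h:
A: 11.4/15.6 = 0.731 J/s
B: 7.2/16.1 = 0.447 J/s
G: 9.67/40.7 = 0.238 J/s
C: 9.23/49.5 = 0.186 J/s

C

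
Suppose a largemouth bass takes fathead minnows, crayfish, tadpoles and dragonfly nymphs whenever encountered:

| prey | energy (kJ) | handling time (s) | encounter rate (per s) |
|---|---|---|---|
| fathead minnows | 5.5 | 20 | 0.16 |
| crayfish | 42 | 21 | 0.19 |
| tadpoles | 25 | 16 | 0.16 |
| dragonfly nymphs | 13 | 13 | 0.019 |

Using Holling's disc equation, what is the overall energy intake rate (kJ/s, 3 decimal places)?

1.192 kJ/s

R = Σλ_iE_i / (1 + Σλ_ih_i)
Numerator: 0.16×5.5 + 0.19×42 + 0.16×25 + 0.019×13 = 13.11
Denominator: 1 + 0.16×20 + 0.19×21 + 0.16×16 + 0.019×13 = 11
R = 13.11/11 = 1.192 kJ/s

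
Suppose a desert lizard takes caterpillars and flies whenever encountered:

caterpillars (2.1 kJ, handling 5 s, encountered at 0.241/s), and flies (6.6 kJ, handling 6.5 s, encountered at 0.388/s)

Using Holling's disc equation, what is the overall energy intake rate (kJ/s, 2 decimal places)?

Energy encountered per unit search time: 0.241×2.1 + 0.388×6.6 = 3.067 kJ/s.
Handling time per unit search time: 0.241×5 + 0.388×6.5 = 3.727.
Rate = 3.067/(1 + 3.727) = 0.6488 kJ/s.

0.65 kJ/s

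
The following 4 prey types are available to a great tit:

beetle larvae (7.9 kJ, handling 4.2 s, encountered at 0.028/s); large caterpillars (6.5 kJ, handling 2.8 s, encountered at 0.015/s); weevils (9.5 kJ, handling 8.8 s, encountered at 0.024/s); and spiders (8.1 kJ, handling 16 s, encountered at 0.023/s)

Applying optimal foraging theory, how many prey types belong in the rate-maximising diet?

4

E/h in descending order: large caterpillars 2.32, beetle larvae 1.88, weevils 1.08, spiders 0.506 kJ/s. The optimal diet is the largest prefix of this list for which every included type satisfies E_i/h_i > R on the types above it.
Rate on top 1: 0.09357. beetle larvae: 1.88 > 0.09357 → include.
Rate on top 2: 0.2748. weevils: 1.08 > 0.2748 → include.
Rate on top 3: 0.3988. spiders: 0.506 > 0.3988 → include.
Optimal diet: large caterpillars, beetle larvae, weevils, spiders — 4 of 4 types.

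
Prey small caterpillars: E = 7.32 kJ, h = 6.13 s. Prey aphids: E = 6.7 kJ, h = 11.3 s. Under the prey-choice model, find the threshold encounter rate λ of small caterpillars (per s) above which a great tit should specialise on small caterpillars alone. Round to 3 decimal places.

The zero-one rule: include aphids iff E₂/h₂ > λE₁/(1+λh₁). Equality gives the switch point.
λE₁h₂ = E₂ + λE₂h₁ ⇒ λ = E₂/(E₁h₂ − E₂h₁) = 6.7/(82.72 − 41.07) = 0.1609 per s.

0.161 per s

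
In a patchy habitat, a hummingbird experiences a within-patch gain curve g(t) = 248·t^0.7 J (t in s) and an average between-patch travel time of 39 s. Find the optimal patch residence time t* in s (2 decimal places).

By the marginal value theorem, leave when the instantaneous gain rate g'(t) equals the habitat-wide average g(t)/(T + t).
g'(t) = 0.7·248·t^-0.3. Setting 0.7·248·t^-0.3 = 248·t^0.7/(39+t) gives 0.7(39+t) = t, so 0.30·t = 0.7×39.
t* = 0.7×39/0.30 = 91 s.

91.00 s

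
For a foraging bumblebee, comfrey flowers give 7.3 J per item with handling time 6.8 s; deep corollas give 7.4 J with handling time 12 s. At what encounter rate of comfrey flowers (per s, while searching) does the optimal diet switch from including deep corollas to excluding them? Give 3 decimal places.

0.198 per s

Drop deep corollas once their profitability E₂/h₂ falls below the rate achievable on comfrey flowers alone: E₂/h₂ = λE₁/(1 + λh₁).
Solve for λ: λE₁h₂ = E₂(1 + λh₁) → λ(E₁h₂ − E₂h₁) = E₂ → λ = E₂/(E₁h₂ − E₂h₁).
λ = 7.4/(7.3×12 − 7.4×6.8) = 7.4/37.28 = 0.1985 per s.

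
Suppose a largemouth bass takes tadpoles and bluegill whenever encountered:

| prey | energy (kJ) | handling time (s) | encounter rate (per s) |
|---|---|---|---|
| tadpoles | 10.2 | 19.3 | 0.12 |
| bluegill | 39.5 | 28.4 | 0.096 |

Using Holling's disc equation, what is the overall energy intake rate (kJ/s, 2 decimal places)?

R = (0.12×10.2 + 0.096×39.5) / (1 + 0.12×19.3 + 0.096×28.4) = 5.016/6.042 = 0.8301 kJ/s.

0.83 kJ/s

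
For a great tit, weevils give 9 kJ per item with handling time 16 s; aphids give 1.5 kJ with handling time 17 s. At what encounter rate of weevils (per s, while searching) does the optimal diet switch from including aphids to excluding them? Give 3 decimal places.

Drop aphids once their profitability E₂/h₂ falls below the rate achievable on weevils alone: E₂/h₂ = λE₁/(1 + λh₁).
Solve for λ: λE₁h₂ = E₂(1 + λh₁) → λ(E₁h₂ − E₂h₁) = E₂ → λ = E₂/(E₁h₂ − E₂h₁).
λ = 1.5/(9×17 − 1.5×16) = 1.5/129 = 0.01163 per s.

0.012 per s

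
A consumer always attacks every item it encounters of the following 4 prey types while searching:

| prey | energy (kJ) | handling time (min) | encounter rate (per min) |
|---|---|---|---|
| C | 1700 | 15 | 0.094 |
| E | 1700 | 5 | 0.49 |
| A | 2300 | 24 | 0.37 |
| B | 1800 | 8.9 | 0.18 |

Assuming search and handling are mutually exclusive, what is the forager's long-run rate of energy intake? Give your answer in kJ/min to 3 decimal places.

R = (0.094×1700 + 0.49×1700 + 0.37×2300 + 0.18×1800) / (1 + 0.094×15 + 0.49×5 + 0.37×24 + 0.18×8.9) = 2168/15.34 = 141.3 kJ/min.

141.298 kJ/min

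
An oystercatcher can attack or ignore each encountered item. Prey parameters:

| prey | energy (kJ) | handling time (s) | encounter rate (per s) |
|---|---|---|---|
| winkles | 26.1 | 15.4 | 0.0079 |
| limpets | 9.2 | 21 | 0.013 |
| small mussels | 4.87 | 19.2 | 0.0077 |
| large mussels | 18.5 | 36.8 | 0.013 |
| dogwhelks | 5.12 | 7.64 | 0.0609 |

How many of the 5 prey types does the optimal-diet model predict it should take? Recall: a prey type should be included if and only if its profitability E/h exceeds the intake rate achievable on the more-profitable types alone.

4

Profitabilities (E/h, kJ/s): winkles 1.69, dogwhelks 0.67, large mussels 0.503, limpets 0.438, small mussels 0.254. Add prey in this order while the next type's profitability exceeds the intake rate on those already taken.
Rate on top 1: 0.1838. dogwhelks: 0.67 > 0.1838 → include.
Rate on top 2: 0.3264. large mussels: 0.503 > 0.3264 → include.
Rate on top 3: 0.3673. limpets: 0.438 > 0.3673 → include.
Rate on top 4: 0.3755. small mussels: 0.254 < 0.3755 → exclude; stop.
Optimal diet: winkles, dogwhelks, large mussels, limpets — 4 of 5 types.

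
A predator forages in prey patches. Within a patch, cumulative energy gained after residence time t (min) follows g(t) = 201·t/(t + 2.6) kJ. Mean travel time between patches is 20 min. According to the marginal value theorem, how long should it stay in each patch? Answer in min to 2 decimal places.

By the marginal value theorem, leave when the instantaneous gain rate g'(t) equals the habitat-wide average g(t)/(T + t).
g'(t) = 201·2.6/(t + 2.6)². Setting 201·2.6/(t+2.6)² = 201t/[(t+2.6)(20+t)] gives 2.6(20+t) = t(t+2.6), so t² = 2.6×20 = 52.
t* = √52 = 7.211 min.

7.21 min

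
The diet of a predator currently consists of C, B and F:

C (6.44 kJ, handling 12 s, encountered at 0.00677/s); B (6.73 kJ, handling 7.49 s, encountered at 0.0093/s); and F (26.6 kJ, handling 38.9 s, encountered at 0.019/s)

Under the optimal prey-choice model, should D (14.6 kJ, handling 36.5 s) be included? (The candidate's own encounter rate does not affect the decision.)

Yes

On C, B and F alone, R = ΣλE/(1+Σλh) = 0.6116/1.89 = 0.3236 kJ/s.
D: E/h = 14.6/36.5 = 0.4 kJ/s.
Since 0.4 > R, including D increases the long-run rate.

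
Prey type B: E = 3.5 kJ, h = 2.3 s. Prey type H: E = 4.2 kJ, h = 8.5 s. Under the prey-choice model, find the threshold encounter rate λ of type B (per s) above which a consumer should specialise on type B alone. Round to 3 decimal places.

The zero-one rule: include type H iff E₂/h₂ > λE₁/(1+λh₁). Equality gives the switch point.
λE₁h₂ = E₂ + λE₂h₁ ⇒ λ = E₂/(E₁h₂ − E₂h₁) = 4.2/(29.75 − 9.66) = 0.2091 per s.

0.209 per s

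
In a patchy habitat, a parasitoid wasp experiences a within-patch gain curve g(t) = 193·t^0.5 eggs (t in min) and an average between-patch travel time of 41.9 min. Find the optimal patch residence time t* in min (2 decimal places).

Maximise g(t)/(T+t): set derivative to zero → g'(t)(T+t) = g(t).
g'(t) = 0.5·193·t^-0.5. Setting 0.5·193·t^-0.5 = 193·t^0.5/(41.9+t) gives 0.5(41.9+t) = t, so 0.50·t = 0.5×41.9.
t* = 0.5×41.9/0.50 = 41.9 min.

41.90 min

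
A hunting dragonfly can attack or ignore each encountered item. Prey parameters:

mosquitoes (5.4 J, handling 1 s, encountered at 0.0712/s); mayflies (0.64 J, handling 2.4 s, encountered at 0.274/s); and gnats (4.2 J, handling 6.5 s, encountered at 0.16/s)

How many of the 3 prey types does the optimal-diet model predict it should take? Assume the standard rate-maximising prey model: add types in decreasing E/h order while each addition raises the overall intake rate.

Rank by E/h (J/s): mosquitoes 5.4, gnats 0.646, mayflies 0.267. Include each in turn until the next type's E/h falls below the running intake rate.
Rate on top 1: 0.3589. gnats: 0.646 > 0.3589 → include.
Rate on top 2: 0.5004. mayflies: 0.267 < 0.5004 → exclude; stop.
Optimal diet: mosquitoes, gnats — 2 of 3 types.

2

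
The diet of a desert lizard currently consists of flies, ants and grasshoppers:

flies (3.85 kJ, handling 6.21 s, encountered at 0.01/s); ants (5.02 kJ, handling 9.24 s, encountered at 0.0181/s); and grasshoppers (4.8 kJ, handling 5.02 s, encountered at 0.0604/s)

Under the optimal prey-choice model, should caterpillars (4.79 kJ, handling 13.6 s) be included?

Yes

Intake rate on the current diet: R = (0.01×3.85 + 0.0181×5.02 + 0.0604×4.8) / (1 + 0.01×6.21 + 0.0181×9.24 + 0.0604×5.02) = 0.4193/1.533 = 0.2736 kJ/s.
Profitability of caterpillars: 4.79/13.6 = 0.3522 kJ/s.
0.3522 > 0.2736, so adding caterpillars raises the average — include it.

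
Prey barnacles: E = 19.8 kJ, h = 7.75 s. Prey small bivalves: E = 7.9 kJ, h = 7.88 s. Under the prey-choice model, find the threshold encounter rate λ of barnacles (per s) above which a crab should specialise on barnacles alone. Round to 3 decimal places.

0.083 per s

The zero-one rule: include small bivalves iff E₂/h₂ > λE₁/(1+λh₁). Equality gives the switch point.
λE₁h₂ = E₂ + λE₂h₁ ⇒ λ = E₂/(E₁h₂ − E₂h₁) = 7.9/(156 − 61.23) = 0.08333 per s.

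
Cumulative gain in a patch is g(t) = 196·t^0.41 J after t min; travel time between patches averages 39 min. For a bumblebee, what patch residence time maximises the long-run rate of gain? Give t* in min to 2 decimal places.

27.10 min

Maximise g(t)/(T+t): set derivative to zero → g'(t)(T+t) = g(t).
g'(t) = 0.41·196·t^-0.59. Setting 0.41·196·t^-0.59 = 196·t^0.41/(39+t) gives 0.41(39+t) = t, so 0.59·t = 0.41×39.
t* = 0.41×39/0.59 = 27.1 min.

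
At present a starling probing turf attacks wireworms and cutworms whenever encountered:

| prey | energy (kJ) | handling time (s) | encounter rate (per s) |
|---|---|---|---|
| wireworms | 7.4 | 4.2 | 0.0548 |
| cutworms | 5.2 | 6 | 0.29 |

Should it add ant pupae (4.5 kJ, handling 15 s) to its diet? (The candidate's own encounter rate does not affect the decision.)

No

Intake rate on the current diet: R = (0.0548×7.4 + 0.29×5.2) / (1 + 0.0548×4.2 + 0.29×6) = 1.914/2.97 = 0.6442 kJ/s.
Profitability of ant pupae: 4.5/15 = 0.3 kJ/s.
0.3 < 0.6442, so adding ant pupae would lower the average — exclude it.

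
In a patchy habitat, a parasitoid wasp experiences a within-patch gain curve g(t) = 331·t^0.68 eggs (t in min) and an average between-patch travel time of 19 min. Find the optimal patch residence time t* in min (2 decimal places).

By the marginal value theorem, leave when the instantaneous gain rate g'(t) equals the habitat-wide average g(t)/(T + t).
g'(t) = 0.68·331·t^-0.32. Setting 0.68·331·t^-0.32 = 331·t^0.68/(19+t) gives 0.68(19+t) = t, so 0.32·t = 0.68×19.
t* = 0.68×19/0.32 = 40.38 min.

40.38 min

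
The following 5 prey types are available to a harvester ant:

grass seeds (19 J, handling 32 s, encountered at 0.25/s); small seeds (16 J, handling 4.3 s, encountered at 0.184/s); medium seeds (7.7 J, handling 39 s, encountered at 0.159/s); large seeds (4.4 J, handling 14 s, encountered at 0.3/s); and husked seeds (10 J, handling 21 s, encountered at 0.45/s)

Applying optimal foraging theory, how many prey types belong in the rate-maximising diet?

1

E/h in descending order: small seeds 3.72, grass seeds 0.594, husked seeds 0.476, large seeds 0.314, medium seeds 0.197 J/s. The optimal diet is the largest prefix of this list for which every included type satisfies E_i/h_i > R on the types above it.
Rate on top 1: 1.644. grass seeds: 0.594 < 1.644 → exclude; stop.
Optimal diet: small seeds — 1 of 5 types.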